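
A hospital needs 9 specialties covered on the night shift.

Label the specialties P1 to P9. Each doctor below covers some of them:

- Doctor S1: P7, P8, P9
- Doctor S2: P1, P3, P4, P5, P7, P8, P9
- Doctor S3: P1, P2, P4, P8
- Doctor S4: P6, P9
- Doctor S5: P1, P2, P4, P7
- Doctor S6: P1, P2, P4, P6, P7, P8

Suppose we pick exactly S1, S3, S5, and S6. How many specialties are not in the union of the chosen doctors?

2

Union of S1, S3, S5, S6 = {P1, P2, P4, P6, P7, P8, P9}.
Not covered: P3, P5 — 2 specialties.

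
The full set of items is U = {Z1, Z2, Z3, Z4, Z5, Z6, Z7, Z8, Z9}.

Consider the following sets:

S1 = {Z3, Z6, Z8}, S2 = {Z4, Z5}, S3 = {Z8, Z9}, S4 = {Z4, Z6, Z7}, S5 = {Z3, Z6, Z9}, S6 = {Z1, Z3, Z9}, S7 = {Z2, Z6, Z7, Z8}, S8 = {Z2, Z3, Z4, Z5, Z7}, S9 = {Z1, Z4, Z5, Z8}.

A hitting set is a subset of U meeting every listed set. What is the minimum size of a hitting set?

The 3 items {Z3, Z4, Z8} hit every set.
The sets S2, S6, S7 are pairwise disjoint, so any hitting set needs a separate item for each — at least 3. Hence 3 is optimal.

3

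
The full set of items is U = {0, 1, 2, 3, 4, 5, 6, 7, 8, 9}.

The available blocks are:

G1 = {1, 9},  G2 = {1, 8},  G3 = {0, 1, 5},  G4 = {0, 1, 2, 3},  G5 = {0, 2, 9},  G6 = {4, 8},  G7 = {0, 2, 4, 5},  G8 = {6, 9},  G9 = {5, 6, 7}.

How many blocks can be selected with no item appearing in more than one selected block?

3

G3, G6, G8 are pairwise disjoint (G3={0,1,5}; G6={4,8}; G8={6,9}).
Every remaining block overlaps one of these, and no 4 of the listed blocks are pairwise disjoint, so 3 is the maximum.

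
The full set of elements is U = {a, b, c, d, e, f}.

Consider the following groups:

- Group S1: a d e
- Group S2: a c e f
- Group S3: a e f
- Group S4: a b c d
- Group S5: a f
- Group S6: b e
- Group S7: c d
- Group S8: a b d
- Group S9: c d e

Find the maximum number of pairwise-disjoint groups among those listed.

S5, S6, S7 are pairwise disjoint (S5={a,f}; S6={b,e}; S7={c,d}).
Every remaining group overlaps one of these, and no 4 of the listed groups are pairwise disjoint, so 3 is the maximum.

3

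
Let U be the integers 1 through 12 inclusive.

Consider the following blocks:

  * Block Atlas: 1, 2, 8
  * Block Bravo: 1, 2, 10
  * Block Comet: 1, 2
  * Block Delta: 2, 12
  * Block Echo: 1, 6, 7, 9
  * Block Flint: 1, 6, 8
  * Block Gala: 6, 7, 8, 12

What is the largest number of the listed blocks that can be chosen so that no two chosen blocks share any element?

Delta, Echo are pairwise disjoint (Delta={2,12}; Echo={1,6,7,9}).
Every remaining block overlaps one of these, and no 3 of the listed blocks are pairwise disjoint, so 2 is the maximum.

2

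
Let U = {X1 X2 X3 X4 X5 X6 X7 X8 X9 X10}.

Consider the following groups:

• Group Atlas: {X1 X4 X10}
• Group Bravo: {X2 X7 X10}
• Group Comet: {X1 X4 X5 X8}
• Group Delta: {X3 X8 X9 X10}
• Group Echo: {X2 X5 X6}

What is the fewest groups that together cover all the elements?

Bravo, Comet, Delta, and Echo cover everything between them: the union {X1, X2, X3, X4, X5, X6, X7, X8, X9, X10} is all of U.
No 3 of the 5 groups cover everything (all 10 combinations miss at least one element), so 4 is optimal.

4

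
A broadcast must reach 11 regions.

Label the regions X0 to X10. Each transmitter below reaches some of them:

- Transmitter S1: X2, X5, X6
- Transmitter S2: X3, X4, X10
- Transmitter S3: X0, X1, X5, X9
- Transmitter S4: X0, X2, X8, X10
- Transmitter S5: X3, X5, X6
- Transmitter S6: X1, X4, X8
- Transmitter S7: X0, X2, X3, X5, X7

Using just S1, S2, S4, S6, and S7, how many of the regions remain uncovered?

1

Union of S1, S2, S4, S6, S7 = {X0, X1, X2, X3, X4, X5, X6, X7, X8, X10}.
Not covered: X9 — 1 region.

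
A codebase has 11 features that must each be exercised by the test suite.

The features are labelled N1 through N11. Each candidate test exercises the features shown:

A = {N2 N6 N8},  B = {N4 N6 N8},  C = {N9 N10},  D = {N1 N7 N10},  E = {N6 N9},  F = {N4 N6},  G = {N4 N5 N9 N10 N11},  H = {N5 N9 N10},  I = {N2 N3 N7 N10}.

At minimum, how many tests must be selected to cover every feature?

4

Take {B, D, G, I}. Their union is {N1, N2, N3, N4, N5, N6, N7, N8, N9, N10, N11}, which is all 11 features.
No 3 of the 9 tests cover everything (all 84 combinations miss at least one feature), so 4 is optimal.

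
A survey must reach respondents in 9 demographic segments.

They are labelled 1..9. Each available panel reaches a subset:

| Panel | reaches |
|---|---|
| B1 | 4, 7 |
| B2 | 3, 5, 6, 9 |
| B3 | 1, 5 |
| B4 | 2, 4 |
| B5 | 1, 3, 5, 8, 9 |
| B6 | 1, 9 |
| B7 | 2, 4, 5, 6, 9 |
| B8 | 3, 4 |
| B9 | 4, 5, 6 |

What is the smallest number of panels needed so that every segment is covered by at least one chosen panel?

Take {B1, B5, B7}. Their union is {1, 2, 3, 4, 5, 6, 7, 8, 9}, which is all 9 segments.
Only B1 contains 7, so B1 is forced; the remaining 7 segments need at least 2 more panels (each remaining panel adds at most 5) — so at least 3 panels are needed, and 3 is optimal.

3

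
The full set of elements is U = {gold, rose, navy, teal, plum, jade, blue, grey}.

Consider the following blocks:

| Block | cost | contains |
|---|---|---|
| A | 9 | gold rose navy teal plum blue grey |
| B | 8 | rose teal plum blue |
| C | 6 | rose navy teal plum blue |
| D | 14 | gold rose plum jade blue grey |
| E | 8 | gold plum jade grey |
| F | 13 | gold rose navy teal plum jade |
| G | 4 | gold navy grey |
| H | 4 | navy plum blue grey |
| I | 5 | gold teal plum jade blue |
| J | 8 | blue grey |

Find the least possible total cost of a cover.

C, E together cover every element (C ∪ E = {gold, rose, navy, teal, plum, jade, blue, grey}); total cost 6 + 8 = 14.
The greedy pick H, I, C costs 15; no covering selection beats 14.

14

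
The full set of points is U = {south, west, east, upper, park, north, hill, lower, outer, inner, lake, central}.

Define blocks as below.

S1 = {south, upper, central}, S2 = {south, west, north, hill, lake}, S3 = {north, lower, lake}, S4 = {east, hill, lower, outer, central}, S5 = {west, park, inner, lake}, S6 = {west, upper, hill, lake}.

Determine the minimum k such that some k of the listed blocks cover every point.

4

S1 and S2 and S4 and S5 together: S1 ∪ S2 ∪ S4 ∪ S5 = {south, west, east, upper, park, north, hill, lower, outer, inner, lake, central} — every point is covered.
No 3 of the 6 blocks cover everything (all 20 combinations miss at least one point), so 4 is optimal.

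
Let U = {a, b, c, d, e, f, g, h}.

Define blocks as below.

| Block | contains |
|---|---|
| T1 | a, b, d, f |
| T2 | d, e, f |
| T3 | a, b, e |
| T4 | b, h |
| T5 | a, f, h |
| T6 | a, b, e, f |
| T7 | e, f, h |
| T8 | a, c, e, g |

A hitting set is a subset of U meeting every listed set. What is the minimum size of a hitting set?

The 3 items {b, e, h} hit every block.
No choice of 2 items meets every block, so 3 is the minimum.

3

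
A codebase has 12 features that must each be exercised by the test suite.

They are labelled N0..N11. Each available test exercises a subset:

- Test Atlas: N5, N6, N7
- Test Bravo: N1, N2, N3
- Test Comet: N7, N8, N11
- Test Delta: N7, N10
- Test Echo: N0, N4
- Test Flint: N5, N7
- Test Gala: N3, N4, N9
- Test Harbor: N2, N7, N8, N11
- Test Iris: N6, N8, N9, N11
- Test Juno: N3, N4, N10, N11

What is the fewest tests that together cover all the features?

Take {Bravo, Echo, Flint, Iris, Juno}. Their union is {N0, N1, N2, N3, N4, N5, N6, N7, N8, N9, N10, N11}, which is all 12 features.
No 4 of the 10 tests cover everything (all 210 combinations miss at least one feature), so 5 is optimal.

5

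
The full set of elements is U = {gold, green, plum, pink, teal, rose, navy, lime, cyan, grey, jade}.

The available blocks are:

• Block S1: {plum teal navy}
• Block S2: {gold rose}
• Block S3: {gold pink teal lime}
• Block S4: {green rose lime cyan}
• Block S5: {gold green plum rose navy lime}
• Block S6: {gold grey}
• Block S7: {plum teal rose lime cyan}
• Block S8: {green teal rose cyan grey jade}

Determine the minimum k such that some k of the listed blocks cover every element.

Take {S1, S3, S8}. Their union is {gold, green, plum, pink, teal, rose, navy, lime, cyan, grey, jade}, which is all 11 elements.
Only S3 contains pink, so S3 is forced; the remaining 7 elements need at least 2 more blocks (each remaining block adds at most 5) — so at least 3 blocks are needed, and 3 is optimal.

3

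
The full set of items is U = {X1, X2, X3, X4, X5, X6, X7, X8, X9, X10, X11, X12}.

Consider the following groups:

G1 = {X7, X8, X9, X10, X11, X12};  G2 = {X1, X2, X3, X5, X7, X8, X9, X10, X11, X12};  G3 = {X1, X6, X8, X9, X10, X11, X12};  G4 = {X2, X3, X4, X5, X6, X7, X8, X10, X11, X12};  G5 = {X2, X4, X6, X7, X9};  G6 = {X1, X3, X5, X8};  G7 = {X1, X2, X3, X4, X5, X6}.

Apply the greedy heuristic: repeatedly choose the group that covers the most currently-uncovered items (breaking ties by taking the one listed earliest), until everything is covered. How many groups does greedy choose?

2

Greedy: pick G2 (covers 10 new) → pick G4 (covers 2 new). Total picks: 2.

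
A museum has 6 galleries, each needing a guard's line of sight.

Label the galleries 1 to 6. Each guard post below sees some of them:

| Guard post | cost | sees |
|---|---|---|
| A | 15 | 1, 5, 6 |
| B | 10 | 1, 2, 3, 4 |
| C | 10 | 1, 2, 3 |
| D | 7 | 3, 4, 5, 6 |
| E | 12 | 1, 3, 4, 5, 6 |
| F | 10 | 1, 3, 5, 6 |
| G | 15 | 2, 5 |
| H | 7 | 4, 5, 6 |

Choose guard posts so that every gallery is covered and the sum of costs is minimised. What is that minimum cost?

C, H together cover every gallery (C ∪ H = {1, 2, 3, 4, 5, 6}); total cost 10 + 7 = 17.
No covering selection has total cost below 17.

17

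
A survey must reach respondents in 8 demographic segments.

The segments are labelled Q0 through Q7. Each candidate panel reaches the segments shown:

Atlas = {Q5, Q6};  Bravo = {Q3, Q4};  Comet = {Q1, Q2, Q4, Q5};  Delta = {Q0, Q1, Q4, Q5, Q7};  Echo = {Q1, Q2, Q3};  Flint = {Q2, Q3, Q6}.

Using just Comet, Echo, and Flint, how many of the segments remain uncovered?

Union of Comet, Echo, Flint = {Q1, Q2, Q3, Q4, Q5, Q6}.
Not covered: Q0, Q7 — 2 segments.

2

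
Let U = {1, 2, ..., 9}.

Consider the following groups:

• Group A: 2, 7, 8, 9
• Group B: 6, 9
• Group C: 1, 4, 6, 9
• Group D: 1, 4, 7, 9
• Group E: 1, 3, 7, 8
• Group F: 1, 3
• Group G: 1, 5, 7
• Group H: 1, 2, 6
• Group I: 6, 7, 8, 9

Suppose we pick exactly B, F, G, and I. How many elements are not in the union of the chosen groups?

Union of B, F, G, I = {1, 3, 5, 6, 7, 8, 9}.
Not covered: 2, 4 — 2 elements.

2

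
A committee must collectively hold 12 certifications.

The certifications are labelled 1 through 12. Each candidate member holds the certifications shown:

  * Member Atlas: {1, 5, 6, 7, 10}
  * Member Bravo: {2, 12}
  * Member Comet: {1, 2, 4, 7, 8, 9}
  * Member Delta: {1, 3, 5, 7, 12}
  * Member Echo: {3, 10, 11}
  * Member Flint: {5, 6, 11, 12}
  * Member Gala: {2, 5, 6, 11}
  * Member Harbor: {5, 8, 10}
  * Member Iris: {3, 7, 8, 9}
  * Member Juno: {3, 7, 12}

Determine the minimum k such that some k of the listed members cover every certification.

3

Take {Comet, Echo, Flint}. Their union is {1, 2, 3, 4, 5, 6, 7, 8, 9, 10, 11, 12}, which is all 12 certifications.
Only Comet contains 4, so Comet is forced; the remaining 6 certifications need at least 2 more members (each remaining member adds at most 4) — so at least 3 members are needed, and 3 is optimal.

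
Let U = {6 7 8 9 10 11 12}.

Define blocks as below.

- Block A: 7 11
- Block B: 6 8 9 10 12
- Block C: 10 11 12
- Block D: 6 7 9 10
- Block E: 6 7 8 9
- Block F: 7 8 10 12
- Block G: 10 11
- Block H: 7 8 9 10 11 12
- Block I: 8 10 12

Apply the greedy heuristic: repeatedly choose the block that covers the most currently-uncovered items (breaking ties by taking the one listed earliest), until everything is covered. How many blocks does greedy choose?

Greedy: pick H (covers 6 new) → pick B (covers 1 new). Total picks: 2.

2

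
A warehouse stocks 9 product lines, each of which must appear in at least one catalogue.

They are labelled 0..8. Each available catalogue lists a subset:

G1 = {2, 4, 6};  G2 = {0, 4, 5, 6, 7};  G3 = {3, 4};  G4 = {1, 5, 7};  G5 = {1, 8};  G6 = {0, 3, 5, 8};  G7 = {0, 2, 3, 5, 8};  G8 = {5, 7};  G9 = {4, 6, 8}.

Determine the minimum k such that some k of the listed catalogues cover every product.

3

G4 and G7 and G9 together: G4 ∪ G7 ∪ G9 = {0, 1, 2, 3, 4, 5, 6, 7, 8} — every product is covered.
No 2 of the 9 catalogues cover everything (all 36 combinations miss at least one product), so 3 is optimal.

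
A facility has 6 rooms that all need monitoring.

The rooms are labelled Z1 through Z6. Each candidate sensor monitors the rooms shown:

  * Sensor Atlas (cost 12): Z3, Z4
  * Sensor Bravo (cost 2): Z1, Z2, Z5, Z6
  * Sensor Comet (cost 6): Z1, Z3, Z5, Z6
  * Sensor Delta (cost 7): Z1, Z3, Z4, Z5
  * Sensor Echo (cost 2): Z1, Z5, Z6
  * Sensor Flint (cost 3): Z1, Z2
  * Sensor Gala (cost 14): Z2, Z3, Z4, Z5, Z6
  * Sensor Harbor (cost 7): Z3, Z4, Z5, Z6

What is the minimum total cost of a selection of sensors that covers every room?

9

Bravo, Harbor together cover every room (Bravo ∪ Harbor = {Z1, Z2, Z3, Z4, Z5, Z6}); total cost 2 + 7 = 9.
No covering selection has total cost below 9.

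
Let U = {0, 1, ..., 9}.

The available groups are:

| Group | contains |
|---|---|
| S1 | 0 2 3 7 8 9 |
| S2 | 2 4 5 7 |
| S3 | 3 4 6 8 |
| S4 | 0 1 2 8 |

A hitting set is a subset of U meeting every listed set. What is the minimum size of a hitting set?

2

The 2 items {5, 8} hit every group.
No single item lies in every group, so at least 2 are needed and 2 is optimal.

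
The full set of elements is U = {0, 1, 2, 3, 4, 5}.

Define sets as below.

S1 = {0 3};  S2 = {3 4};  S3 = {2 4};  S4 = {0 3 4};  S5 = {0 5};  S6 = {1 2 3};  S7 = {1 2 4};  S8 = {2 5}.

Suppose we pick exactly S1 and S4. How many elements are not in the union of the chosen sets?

Union of S1, S4 = {0, 3, 4}.
Not covered: 1, 2, 5 — 3 elements.

3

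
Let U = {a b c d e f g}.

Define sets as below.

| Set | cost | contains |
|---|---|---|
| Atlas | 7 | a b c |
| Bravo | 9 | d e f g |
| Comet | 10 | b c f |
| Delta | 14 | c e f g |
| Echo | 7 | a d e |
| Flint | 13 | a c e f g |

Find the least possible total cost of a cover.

16

Atlas, Bravo together cover every item (Atlas ∪ Bravo = {a, b, c, d, e, f, g}); total cost 7 + 9 = 16.
No covering selection has total cost below 16.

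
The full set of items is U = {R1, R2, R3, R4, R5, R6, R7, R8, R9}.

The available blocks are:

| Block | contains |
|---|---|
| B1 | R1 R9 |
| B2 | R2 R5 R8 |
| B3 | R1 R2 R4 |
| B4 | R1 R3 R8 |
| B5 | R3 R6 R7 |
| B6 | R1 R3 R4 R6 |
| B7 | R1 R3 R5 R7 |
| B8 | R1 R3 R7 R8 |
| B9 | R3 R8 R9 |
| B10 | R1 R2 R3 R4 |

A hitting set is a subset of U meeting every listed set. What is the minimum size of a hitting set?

3

The 3 items {R2, R3, R9} hit every block.
The blocks B1, B2, B5 are pairwise disjoint, so any hitting set needs a separate item for each — at least 3. Hence 3 is optimal.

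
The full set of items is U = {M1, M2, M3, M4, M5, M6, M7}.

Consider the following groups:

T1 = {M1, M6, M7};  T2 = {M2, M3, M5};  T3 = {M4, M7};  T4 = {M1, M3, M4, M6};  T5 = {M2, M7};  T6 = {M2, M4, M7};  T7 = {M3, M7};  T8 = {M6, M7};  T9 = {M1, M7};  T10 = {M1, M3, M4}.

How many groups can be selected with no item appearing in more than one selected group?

2

T2, T9 are pairwise disjoint (T2={M2,M3,M5}; T9={M1,M7}).
Every remaining group overlaps one of these, and no 3 of the listed groups are pairwise disjoint, so 2 is the maximum.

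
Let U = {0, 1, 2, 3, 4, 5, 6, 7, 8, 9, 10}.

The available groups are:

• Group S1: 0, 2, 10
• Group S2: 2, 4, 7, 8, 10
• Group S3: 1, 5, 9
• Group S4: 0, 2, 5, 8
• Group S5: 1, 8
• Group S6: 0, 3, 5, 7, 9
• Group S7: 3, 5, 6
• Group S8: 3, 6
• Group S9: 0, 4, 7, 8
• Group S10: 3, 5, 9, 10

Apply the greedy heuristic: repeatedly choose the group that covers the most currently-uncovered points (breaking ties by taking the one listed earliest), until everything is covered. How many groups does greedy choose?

Greedy: pick S2 (covers 5 new) → pick S6 (covers 4 new) → pick S3 (covers 1 new) → pick S7 (covers 1 new). Total picks: 4.

4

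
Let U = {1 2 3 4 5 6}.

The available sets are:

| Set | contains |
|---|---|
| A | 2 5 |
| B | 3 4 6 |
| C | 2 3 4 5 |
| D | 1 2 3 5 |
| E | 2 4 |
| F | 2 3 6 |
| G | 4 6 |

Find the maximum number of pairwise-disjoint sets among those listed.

A, B are pairwise disjoint (A={2,5}; B={3,4,6}).
Every remaining set overlaps one of these, and no 3 of the listed sets are pairwise disjoint, so 2 is the maximum.

2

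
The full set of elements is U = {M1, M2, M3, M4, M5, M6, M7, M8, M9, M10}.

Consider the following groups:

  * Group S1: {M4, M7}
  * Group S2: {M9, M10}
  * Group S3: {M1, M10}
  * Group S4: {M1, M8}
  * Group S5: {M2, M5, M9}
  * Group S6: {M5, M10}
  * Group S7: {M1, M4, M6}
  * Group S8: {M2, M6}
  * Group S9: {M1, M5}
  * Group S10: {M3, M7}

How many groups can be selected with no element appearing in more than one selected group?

4

S2, S4, S8, S10 are pairwise disjoint (S2={M9,M10}; S4={M1,M8}; S8={M2,M6}; S10={M3,M7}).
Every remaining group overlaps one of these, and no 5 of the listed groups are pairwise disjoint, so 4 is the maximum.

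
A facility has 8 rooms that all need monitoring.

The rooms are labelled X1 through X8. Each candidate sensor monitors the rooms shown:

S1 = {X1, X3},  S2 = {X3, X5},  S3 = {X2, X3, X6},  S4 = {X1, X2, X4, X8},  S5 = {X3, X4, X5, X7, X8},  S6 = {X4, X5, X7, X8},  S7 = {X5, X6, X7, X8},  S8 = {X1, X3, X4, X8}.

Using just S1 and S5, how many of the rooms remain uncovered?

2

Union of S1, S5 = {X1, X3, X4, X5, X7, X8}.
Not covered: X2, X6 — 2 rooms.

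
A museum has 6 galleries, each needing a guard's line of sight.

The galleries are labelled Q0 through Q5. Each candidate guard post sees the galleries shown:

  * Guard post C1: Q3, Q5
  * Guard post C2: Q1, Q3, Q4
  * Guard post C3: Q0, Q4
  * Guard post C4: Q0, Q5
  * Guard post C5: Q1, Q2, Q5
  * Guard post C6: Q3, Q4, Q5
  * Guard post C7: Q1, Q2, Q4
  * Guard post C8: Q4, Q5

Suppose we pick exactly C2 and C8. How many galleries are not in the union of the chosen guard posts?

2

Union of C2, C8 = {Q1, Q3, Q4, Q5}.
Not covered: Q0, Q2 — 2 galleries.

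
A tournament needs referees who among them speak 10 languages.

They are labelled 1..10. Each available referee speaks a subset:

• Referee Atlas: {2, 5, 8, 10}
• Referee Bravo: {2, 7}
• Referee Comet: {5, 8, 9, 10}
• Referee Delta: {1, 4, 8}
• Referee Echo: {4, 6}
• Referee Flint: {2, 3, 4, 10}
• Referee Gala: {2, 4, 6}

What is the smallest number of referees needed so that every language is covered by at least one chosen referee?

5

Bravo and Comet and Delta and Echo and Flint together: Bravo ∪ Comet ∪ Delta ∪ Echo ∪ Flint = {1, 2, 3, 4, 5, 6, 7, 8, 9, 10} — every language is covered.
No 4 of the 7 referees cover everything (all 35 combinations miss at least one language), so 5 is optimal.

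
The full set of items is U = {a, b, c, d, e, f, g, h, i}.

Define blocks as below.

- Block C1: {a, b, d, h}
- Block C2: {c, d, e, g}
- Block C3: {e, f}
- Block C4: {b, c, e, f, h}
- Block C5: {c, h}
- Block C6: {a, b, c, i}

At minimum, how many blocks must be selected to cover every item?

Take {C2, C4, C6}. Their union is {a, b, c, d, e, f, g, h, i}, which is all 9 items.
Only C2 contains g, so C2 is forced; the remaining 5 items need at least 2 more blocks (each remaining block adds at most 3) — so at least 3 blocks are needed, and 3 is optimal.

3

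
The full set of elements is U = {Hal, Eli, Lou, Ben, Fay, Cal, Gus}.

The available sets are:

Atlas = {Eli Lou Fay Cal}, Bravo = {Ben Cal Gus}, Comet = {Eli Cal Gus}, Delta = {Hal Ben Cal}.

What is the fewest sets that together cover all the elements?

3

Take {Atlas, Bravo, Delta}. Their union is {Hal, Eli, Lou, Ben, Fay, Cal, Gus}, which is all 7 elements.
Only Delta contains Hal, so Delta is forced; the remaining 4 elements need at least 2 more sets (each remaining set adds at most 3) — so at least 3 sets are needed, and 3 is optimal.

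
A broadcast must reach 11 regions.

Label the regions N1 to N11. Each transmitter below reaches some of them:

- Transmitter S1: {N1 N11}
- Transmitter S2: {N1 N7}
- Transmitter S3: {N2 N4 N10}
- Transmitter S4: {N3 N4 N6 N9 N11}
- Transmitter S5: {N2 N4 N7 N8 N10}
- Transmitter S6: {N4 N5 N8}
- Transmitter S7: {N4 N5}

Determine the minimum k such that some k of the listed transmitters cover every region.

4

Take {S2, S4, S5, S6}. Their union is {N1, N2, N3, N4, N5, N6, N7, N8, N9, N10, N11}, which is all 11 regions.
No 3 of the 7 transmitters cover everything (all 35 combinations miss at least one region), so 4 is optimal.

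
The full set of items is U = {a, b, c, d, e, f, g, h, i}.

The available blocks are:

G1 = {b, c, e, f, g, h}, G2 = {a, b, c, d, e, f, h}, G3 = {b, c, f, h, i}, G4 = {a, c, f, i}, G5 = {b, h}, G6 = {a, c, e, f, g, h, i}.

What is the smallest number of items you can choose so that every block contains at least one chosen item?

2

T = {f, h} meets every block (each contains at least one member of T), and |T| = 2.
The blocks G4, G5 are pairwise disjoint, so any hitting set needs a separate item for each — at least 2. Hence 2 is optimal.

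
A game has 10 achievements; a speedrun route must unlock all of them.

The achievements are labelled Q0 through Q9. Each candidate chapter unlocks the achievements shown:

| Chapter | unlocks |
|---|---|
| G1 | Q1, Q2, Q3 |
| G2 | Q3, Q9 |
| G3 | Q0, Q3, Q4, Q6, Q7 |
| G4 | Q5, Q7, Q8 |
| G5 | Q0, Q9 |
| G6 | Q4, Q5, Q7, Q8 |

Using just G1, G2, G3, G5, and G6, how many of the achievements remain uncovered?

0

Union of G1, G2, G3, G5, G6 = {Q0, Q1, Q2, Q3, Q4, Q5, Q6, Q7, Q8, Q9} — that's every achievement, so 0 are uncovered.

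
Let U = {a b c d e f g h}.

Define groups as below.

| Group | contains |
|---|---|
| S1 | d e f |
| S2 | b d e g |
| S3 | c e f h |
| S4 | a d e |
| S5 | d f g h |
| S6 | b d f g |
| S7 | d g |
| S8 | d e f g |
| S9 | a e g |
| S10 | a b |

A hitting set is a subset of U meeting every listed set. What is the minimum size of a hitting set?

The 3 elements {a, c, d} hit every group.
The groups S3, S7, S10 are pairwise disjoint, so any hitting set needs a separate element for each — at least 3. Hence 3 is optimal.

3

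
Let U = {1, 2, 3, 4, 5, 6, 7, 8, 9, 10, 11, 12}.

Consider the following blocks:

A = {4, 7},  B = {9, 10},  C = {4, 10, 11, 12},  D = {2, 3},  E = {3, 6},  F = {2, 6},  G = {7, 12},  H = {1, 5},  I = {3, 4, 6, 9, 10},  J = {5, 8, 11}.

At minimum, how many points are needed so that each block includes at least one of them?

The 5 points {2, 3, 5, 7, 10} hit every block.
No choice of 4 points meets every block, so 5 is the minimum.

5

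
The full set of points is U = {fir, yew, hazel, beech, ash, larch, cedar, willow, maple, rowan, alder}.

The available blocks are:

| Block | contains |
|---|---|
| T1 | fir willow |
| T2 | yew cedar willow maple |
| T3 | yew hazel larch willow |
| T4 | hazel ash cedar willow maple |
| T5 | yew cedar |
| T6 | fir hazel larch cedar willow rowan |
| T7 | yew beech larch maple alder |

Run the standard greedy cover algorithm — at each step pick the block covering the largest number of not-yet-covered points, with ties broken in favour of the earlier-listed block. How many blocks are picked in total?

Greedy: pick T6 (covers 6 new) → pick T7 (covers 4 new) → pick T4 (covers 1 new). Total picks: 3.

3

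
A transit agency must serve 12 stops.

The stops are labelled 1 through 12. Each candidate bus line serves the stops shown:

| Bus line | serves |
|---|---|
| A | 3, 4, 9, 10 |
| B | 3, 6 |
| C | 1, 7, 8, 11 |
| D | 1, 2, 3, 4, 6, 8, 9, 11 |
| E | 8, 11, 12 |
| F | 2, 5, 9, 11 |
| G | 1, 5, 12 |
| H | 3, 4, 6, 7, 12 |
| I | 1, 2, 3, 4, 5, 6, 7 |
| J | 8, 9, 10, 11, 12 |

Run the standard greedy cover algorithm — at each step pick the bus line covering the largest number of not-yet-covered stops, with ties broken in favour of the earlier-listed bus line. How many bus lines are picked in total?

4

Greedy: pick D (covers 8 new) → pick G (covers 2 new) → pick A (covers 1 new) → pick C (covers 1 new). Total picks: 4.
(The true minimum cover uses only 2 bus lines, so greedy is not optimal here.)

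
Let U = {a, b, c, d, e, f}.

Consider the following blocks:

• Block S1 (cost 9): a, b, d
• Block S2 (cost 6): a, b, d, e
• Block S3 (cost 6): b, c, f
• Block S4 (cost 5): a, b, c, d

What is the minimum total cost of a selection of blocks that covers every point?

12

S2, S3 together cover every point (S2 ∪ S3 = {a, b, c, d, e, f}); total cost 6 + 6 = 12.
The greedy pick S4, S2, S3 costs 17; no covering selection beats 12.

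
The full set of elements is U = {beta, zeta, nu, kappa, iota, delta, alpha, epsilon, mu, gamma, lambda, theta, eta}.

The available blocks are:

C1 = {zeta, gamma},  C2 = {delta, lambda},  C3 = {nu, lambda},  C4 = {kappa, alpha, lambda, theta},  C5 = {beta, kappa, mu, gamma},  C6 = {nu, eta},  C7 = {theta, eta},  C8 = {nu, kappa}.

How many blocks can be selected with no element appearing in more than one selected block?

C1, C2, C7, C8 are pairwise disjoint (C1={zeta,gamma}; C2={delta,lambda}; C7={theta,eta}; C8={nu,kappa}).
Every remaining block overlaps one of these, and no 5 of the listed blocks are pairwise disjoint, so 4 is the maximum.

4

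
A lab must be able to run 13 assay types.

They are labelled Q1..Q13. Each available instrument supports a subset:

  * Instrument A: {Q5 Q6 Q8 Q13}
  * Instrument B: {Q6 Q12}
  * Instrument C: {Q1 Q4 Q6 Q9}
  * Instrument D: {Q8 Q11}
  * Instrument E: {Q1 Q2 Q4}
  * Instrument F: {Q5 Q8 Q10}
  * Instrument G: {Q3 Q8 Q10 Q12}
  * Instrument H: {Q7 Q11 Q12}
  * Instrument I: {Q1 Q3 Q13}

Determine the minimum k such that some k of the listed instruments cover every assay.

Take {A, C, E, G, H}. Their union is {Q1, Q2, Q3, Q4, Q5, Q6, Q7, Q8, Q9, Q10, Q11, Q12, Q13}, which is all 13 assays.
No 4 of the 9 instruments cover everything (all 126 combinations miss at least one assay), so 5 is optimal.

5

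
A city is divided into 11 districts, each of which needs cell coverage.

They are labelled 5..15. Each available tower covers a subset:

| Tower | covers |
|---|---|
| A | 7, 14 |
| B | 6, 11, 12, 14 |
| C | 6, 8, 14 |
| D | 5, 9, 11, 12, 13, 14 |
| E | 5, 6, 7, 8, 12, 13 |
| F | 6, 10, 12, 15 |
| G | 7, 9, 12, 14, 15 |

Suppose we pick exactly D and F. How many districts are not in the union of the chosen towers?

Union of D, F = {5, 6, 9, 10, 11, 12, 13, 14, 15}.
Not covered: 7, 8 — 2 districts.

2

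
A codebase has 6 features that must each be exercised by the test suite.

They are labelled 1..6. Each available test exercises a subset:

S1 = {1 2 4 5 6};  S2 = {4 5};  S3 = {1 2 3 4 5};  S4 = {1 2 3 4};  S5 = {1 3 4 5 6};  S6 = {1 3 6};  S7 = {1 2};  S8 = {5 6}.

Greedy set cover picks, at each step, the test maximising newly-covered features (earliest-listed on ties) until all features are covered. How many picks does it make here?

2

Greedy: pick S1 (covers 5 new) → pick S3 (covers 1 new). Total picks: 2.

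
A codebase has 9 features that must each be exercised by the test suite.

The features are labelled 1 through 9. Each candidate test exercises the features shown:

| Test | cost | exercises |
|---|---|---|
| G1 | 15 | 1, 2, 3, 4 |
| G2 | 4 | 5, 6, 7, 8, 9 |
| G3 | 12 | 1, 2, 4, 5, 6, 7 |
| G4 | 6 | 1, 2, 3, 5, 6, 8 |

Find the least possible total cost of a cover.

19

G1, G2 together cover every feature (G1 ∪ G2 = {1, 2, 3, 4, 5, 6, 7, 8, 9}); total cost 15 + 4 = 19.
The greedy pick G2, G4, G3 costs 22; no covering selection beats 19.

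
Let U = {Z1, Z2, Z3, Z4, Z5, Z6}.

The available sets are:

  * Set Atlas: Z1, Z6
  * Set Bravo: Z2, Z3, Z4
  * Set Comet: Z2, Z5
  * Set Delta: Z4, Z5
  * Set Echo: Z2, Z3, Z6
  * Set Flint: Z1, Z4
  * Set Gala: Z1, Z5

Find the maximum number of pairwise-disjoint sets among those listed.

Echo, Gala are pairwise disjoint (Echo={Z2,Z3,Z6}; Gala={Z1,Z5}).
Every remaining set overlaps one of these, and no 3 of the listed sets are pairwise disjoint, so 2 is the maximum.

2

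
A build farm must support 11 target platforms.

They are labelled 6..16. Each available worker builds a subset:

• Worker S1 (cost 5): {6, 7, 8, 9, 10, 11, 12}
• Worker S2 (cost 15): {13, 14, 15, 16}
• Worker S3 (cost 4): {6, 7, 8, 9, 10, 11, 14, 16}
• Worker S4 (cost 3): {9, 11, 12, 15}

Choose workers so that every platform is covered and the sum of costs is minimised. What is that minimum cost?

S1, S2 together cover every platform (S1 ∪ S2 = {6, 7, 8, 9, 10, 11, 12, 13, 14, 15, 16}); total cost 5 + 15 = 20.
The greedy pick S3, S4, S2 costs 22; no covering selection beats 20.

20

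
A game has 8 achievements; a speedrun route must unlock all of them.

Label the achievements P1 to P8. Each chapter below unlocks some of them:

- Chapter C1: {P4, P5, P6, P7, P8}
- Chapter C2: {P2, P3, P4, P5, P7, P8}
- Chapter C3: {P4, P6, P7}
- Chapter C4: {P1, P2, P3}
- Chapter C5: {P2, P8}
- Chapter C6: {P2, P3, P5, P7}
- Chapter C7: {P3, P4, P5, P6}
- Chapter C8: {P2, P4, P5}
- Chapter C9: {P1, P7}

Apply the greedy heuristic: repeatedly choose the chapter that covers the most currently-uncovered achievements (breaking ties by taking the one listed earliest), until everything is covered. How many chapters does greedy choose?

Greedy: pick C2 (covers 6 new) → pick C1 (covers 1 new) → pick C4 (covers 1 new). Total picks: 3.
(The true minimum cover uses only 2 chapters, so greedy is not optimal here.)

3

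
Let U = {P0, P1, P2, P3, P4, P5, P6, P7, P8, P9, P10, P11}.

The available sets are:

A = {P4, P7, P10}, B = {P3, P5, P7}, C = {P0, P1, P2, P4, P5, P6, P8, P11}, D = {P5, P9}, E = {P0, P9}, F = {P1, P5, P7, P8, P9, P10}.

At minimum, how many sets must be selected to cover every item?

3

B, C, and F cover everything between them: the union {P0, P1, P2, P3, P4, P5, P6, P7, P8, P9, P10, P11} is all of U.
Only C contains P2, so C is forced; the remaining 4 items need at least 2 more sets (each remaining set adds at most 3) — so at least 3 sets are needed, and 3 is optimal.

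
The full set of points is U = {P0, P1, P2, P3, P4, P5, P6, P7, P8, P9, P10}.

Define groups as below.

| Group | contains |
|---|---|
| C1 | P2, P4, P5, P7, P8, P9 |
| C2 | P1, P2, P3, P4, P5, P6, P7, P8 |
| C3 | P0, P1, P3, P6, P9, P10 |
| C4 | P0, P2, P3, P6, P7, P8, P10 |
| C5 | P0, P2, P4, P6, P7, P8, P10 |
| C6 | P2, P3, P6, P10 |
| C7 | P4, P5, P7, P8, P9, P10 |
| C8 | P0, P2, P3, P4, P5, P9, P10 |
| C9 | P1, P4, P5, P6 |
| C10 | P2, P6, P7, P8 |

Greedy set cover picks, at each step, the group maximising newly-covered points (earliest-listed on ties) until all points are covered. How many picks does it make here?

2

Greedy: pick C2 (covers 8 new) → pick C3 (covers 3 new). Total picks: 2.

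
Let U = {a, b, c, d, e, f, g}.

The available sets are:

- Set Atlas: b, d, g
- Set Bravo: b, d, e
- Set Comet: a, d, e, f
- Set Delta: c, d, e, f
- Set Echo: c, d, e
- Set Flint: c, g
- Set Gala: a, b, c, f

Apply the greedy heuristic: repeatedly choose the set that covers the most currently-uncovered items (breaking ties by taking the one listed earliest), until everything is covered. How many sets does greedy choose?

Greedy: pick Comet (covers 4 new) → pick Atlas (covers 2 new) → pick Delta (covers 1 new). Total picks: 3.

3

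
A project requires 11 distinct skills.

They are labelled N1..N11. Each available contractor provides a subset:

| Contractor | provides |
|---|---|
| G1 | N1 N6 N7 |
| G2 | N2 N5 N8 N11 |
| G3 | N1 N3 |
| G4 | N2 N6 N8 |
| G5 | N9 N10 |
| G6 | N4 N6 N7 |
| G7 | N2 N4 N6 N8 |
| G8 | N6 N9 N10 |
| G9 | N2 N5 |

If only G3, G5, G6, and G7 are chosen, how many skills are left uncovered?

Union of G3, G5, G6, G7 = {N1, N2, N3, N4, N6, N7, N8, N9, N10}.
Not covered: N5, N11 — 2 skills.

2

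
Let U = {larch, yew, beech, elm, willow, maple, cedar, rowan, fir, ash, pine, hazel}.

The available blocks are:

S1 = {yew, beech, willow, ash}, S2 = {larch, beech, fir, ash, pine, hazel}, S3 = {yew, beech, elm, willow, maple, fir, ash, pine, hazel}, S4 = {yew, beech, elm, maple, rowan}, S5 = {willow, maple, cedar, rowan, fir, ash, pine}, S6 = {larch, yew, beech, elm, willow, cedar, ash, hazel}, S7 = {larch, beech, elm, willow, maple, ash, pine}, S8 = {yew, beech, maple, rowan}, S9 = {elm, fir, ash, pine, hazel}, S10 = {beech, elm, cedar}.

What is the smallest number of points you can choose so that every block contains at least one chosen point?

2

H = {beech, pine} meets every block (each contains at least one member of H), and |H| = 2.
The blocks S8, S9 are pairwise disjoint, so any hitting set needs a separate point for each — at least 2. Hence 2 is optimal.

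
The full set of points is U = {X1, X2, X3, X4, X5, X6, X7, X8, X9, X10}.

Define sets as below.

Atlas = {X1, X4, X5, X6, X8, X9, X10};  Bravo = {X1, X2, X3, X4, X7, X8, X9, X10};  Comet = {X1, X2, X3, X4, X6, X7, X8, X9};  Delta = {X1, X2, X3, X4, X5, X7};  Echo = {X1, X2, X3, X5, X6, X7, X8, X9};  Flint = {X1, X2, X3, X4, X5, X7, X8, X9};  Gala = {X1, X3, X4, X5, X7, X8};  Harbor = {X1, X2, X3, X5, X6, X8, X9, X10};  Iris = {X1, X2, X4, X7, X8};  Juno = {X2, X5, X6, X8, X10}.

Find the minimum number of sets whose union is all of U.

2

Comet and Juno cover everything between them: the union {X1, X2, X3, X4, X5, X6, X7, X8, X9, X10} is all of U.
No single set has all 10 points (the largest, Bravo, has 8), so 2 is optimal.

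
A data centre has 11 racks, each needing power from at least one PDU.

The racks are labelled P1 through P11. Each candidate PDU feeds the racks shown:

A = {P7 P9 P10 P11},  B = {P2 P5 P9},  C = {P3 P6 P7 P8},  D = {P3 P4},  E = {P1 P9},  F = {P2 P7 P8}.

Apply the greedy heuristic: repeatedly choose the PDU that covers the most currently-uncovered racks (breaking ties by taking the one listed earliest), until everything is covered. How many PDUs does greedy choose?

Greedy: pick A (covers 4 new) → pick C (covers 3 new) → pick B (covers 2 new) → pick D (covers 1 new) → pick E (covers 1 new). Total picks: 5.

5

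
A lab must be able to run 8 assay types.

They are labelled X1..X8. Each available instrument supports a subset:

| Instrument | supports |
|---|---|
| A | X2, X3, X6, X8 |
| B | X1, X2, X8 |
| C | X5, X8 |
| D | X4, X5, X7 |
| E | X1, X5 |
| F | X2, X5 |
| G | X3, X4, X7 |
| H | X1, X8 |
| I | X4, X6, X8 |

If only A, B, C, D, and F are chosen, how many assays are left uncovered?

0

Union of A, B, C, D, F = {X1, X2, X3, X4, X5, X6, X7, X8} — that's every assay, so 0 are uncovered.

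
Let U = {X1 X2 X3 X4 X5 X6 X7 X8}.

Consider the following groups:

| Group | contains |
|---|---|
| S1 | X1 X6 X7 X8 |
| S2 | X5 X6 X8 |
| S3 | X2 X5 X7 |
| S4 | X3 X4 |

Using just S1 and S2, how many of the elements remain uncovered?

Union of S1, S2 = {X1, X5, X6, X7, X8}.
Not covered: X2, X3, X4 — 3 elements.

3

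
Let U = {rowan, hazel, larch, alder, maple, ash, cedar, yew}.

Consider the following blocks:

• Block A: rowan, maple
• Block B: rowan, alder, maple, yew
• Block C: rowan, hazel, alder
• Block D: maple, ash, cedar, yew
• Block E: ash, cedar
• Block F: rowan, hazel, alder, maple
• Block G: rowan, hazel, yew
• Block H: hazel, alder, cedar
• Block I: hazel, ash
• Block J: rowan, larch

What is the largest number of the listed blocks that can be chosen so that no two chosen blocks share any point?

A, I are pairwise disjoint (A={rowan,maple}; I={hazel,ash}).
Every remaining block overlaps one of these, and no 3 of the listed blocks are pairwise disjoint, so 2 is the maximum.

2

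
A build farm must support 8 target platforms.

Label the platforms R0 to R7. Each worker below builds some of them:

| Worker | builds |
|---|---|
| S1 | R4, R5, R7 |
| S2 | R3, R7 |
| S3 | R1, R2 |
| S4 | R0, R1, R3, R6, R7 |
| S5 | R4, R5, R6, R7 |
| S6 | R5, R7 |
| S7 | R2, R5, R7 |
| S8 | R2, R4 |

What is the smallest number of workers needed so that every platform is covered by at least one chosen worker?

Take {S1, S4, S7}. Their union is {R0, R1, R2, R3, R4, R5, R6, R7}, which is all 8 platforms.
Only S4 contains R0, so S4 is forced; the remaining 3 platforms need at least 2 more workers (each remaining worker adds at most 2) — so at least 3 workers are needed, and 3 is optimal.

3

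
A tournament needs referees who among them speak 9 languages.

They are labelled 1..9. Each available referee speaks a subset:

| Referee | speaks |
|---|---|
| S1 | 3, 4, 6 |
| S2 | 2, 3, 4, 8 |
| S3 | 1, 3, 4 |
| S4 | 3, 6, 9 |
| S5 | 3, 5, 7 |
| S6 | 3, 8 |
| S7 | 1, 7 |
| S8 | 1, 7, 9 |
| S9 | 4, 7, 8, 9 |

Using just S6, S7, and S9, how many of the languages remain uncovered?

Union of S6, S7, S9 = {1, 3, 4, 7, 8, 9}.
Not covered: 2, 5, 6 — 3 languages.

3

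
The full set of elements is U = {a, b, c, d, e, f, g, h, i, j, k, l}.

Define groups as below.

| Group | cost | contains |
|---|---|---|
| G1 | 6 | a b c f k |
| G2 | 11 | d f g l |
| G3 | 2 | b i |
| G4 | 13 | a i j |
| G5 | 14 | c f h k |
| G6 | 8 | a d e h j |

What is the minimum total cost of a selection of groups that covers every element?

27

G1, G2, G3, G6 together cover every element (G1 ∪ G2 ∪ G3 ∪ G6 = {a, b, c, d, e, f, g, h, i, j, k, l}); total cost 6 + 11 + 2 + 8 = 27.
No covering selection has total cost below 27.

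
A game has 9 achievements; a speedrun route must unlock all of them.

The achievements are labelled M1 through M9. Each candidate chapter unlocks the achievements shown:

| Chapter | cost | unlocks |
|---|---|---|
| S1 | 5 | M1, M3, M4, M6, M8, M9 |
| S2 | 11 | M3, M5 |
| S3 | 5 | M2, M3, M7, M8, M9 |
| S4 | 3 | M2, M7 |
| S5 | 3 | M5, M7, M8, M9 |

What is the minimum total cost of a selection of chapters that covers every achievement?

S1, S4, S5 together cover every achievement (S1 ∪ S4 ∪ S5 = {M1, M2, M3, M4, M5, M6, M7, M8, M9}); total cost 5 + 3 + 3 = 11.
No covering selection has total cost below 11.

11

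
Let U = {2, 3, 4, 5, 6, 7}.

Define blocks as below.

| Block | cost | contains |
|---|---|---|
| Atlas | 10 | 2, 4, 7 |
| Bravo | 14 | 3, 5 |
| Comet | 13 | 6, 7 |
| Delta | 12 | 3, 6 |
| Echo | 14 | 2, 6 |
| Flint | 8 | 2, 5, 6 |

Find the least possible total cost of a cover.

30

Atlas, Delta, Flint together cover every element (Atlas ∪ Delta ∪ Flint = {2, 3, 4, 5, 6, 7}); total cost 10 + 12 + 8 = 30.
No covering selection has total cost below 30.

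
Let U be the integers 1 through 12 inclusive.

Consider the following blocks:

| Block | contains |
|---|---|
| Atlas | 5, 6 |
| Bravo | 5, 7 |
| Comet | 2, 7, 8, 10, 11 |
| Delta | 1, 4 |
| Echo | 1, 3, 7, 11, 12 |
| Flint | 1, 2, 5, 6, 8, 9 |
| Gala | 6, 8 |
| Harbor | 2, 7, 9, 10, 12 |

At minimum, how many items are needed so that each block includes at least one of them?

Take H = {1, 6, 7}. Each listed block contains at least one of these, so H is a hitting set of size 3.
The blocks Delta, Gala, Harbor are pairwise disjoint, so any hitting set needs a separate item for each — at least 3. Hence 3 is optimal.

3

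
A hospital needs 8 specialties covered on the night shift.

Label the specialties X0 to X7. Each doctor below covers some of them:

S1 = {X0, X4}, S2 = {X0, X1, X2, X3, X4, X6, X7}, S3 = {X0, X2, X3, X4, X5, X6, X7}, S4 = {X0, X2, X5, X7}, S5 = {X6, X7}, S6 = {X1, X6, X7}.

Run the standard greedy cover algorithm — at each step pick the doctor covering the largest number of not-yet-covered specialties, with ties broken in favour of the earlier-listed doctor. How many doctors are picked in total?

2

Greedy: pick S2 (covers 7 new) → pick S3 (covers 1 new). Total picks: 2.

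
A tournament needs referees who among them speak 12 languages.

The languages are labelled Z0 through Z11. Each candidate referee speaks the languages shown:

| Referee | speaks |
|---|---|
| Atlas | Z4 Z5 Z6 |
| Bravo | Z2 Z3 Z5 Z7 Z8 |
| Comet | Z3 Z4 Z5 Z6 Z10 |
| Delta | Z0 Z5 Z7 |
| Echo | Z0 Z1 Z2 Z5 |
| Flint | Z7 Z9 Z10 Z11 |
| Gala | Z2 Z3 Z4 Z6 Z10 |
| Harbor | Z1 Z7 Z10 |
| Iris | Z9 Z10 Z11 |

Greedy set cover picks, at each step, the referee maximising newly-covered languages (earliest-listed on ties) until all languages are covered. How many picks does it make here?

Greedy: pick Bravo (covers 5 new) → pick Comet (covers 3 new) → pick Echo (covers 2 new) → pick Flint (covers 2 new). Total picks: 4.

4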